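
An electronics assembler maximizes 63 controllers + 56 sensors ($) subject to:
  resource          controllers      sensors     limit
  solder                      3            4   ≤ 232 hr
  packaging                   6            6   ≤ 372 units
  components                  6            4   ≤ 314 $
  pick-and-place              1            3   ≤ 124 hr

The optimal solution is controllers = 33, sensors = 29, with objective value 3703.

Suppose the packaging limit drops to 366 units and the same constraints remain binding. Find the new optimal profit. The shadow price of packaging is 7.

Δb = -6, so new z* = 3703 + (7)·(-6) = 3703 − 42 = 3661.

3661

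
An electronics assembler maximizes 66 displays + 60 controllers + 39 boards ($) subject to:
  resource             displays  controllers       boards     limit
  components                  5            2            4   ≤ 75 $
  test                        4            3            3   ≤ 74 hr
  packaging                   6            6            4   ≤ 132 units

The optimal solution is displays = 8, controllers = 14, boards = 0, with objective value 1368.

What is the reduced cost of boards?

-7

Check each constraint at x*: components 68/75 (slack 7); test 74/74 (tight); packaging 132/132 (tight).
Since components is not tight, its dual is 0.
The binding rows give the dual system: 4·y_test + 6·y_packaging = 66 and 3·y_test + 6·y_packaging = 60.
Solving: y_test = 6, y_packaging = 7.
Reduced cost of boards: c₃ − yᵀa₃ = 39 − (6·3 + 7·4) = 39 − 46 = -7.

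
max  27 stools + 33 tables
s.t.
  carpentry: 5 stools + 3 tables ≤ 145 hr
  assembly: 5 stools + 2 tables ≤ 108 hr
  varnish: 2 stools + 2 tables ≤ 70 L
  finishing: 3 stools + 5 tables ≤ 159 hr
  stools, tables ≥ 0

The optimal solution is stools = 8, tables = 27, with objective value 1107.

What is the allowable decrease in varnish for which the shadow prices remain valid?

6.4

Binding constraints: varnish, finishing. The basis is B = [[2,2],[3,5]] with det 4.
Per unit decrease in varnish, x* moves by d = (-1.25, 0.75).
The basis stays optimal until stools reaches 0; allowable decrease = 6.4 L.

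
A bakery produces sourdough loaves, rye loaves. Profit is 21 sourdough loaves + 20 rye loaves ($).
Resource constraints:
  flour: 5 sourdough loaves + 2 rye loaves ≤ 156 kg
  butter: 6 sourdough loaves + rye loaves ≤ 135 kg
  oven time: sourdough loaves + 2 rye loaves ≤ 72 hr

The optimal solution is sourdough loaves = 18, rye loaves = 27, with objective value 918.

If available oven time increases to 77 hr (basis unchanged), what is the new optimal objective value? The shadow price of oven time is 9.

963

Δb = 5, so new z* = 918 + (9)·(5) = 918 + 45 = 963.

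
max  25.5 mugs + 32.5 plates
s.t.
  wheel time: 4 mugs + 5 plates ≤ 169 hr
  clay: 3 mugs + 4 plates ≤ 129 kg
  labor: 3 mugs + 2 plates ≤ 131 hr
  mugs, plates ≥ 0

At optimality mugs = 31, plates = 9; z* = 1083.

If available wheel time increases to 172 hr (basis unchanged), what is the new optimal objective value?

At the optimum: wheel time uses 169 of 169 (binding); clay uses 129 of 129 (binding); labor uses 111 of 131 (slack = 20).
Slack constraints have shadow price 0 (complementary slackness).
Dual feasibility on the basic columns requires 4·y_wheel time + 3·y_clay = 25.5, 5·y_wheel time + 4·y_clay = 32.5.
→ y_wheel time = 4.5 and y_clay = 2.5.
Δz = y_wheel time·Δb = 4.5 × (3) = 13.5, so new z* = 1083 + 13.5 = 1096.5.

1096.5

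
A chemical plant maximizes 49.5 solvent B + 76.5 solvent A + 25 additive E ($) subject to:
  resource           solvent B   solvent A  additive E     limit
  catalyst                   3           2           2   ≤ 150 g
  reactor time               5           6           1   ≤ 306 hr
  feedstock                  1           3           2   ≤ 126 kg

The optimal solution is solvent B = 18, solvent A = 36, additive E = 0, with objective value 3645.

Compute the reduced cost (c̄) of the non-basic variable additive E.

At the optimum: catalyst uses 126 of 150 (slack = 24); reactor time uses 306 of 306 (binding); feedstock uses 126 of 126 (binding).
Since catalyst is not tight, its dual is 0.
The binding rows give the dual system: 5·y_reactor time + 1·y_feedstock = 49.5 and 6·y_reactor time + 3·y_feedstock = 76.5.
This yields shadow prices y_reactor time = 8, y_feedstock = 9.5.
Reduced cost of additive E: c₃ − yᵀa₃ = 25 − (8·1 + 9.5·2) = 25 − 27 = -2.

-2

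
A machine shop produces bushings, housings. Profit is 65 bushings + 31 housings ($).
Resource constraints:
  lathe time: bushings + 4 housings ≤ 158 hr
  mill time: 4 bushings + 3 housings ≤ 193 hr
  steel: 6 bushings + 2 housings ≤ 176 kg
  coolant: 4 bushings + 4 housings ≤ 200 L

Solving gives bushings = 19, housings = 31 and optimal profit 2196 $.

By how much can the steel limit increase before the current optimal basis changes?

Binding constraints: steel, coolant. The basis is B = [[6,2],[4,4]] with det 16.
Per unit increase in steel, x* moves by d = (0.25, -0.25).
The basis stays optimal until mill time becomes binding; allowable increase = 96 kg.

96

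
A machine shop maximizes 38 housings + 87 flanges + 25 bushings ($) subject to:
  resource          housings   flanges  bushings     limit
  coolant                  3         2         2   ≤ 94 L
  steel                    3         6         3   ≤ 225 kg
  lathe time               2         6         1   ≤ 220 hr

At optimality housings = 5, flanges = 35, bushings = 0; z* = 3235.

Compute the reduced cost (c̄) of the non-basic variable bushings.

-7.5

At the optimum: coolant uses 85 of 94 (slack = 9); steel uses 225 of 225 (binding); lathe time uses 220 of 220 (binding).
Since coolant is not tight, its dual is 0.
The binding rows give the dual system: 3·y_steel + 2·y_lathe time = 38 and 6·y_steel + 6·y_lathe time = 87.
→ y_steel = 9 and y_lathe time = 5.5.
Reduced cost of bushings: c₃ − yᵀa₃ = 25 − (9·3 + 5.5·1) = 25 − 32.5 = -7.5.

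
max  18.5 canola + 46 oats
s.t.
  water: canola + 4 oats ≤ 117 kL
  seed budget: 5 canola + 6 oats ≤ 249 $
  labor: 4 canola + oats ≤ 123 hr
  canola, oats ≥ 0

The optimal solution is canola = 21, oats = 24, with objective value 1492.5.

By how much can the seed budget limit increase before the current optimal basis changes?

14

Binding constraints: water, seed budget. The basis is B = [[1,4],[5,6]] with det -14.
Per unit increase in seed budget, x* moves by d = (0.2857, -0.0714).
The basis stays optimal until labor becomes binding; allowable increase = 14 $.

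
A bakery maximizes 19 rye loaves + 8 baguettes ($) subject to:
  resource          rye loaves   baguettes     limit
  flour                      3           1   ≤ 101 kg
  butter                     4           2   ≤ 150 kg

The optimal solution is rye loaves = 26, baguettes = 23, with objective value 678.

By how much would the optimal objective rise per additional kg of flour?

Check each constraint at x*: flour 101/101 (tight); butter 150/150 (tight).
Dual feasibility on the basic columns requires 3·y_flour + 4·y_butter = 19, 1·y_flour + 2·y_butter = 8.
→ y_flour = 3 and y_butter = 2.5.
Shadow price of flour = 3.

3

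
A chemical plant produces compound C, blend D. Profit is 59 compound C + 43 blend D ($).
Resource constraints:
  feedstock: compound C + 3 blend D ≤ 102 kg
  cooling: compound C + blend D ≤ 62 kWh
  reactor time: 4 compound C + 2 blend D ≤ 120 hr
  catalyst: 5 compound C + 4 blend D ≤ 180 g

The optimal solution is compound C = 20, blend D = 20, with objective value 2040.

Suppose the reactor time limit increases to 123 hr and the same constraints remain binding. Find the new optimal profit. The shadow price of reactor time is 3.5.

2050.5

Δb = 3, so new z* = 2040 + (3.5)·(3) = 2040 + 10.5 = 2050.5.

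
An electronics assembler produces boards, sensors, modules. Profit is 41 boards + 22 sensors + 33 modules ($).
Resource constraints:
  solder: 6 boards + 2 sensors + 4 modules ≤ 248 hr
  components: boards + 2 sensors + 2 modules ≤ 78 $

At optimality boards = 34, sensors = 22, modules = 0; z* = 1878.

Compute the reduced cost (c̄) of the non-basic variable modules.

-1

At the optimum: solder uses 248 of 248 (binding); components uses 78 of 78 (binding).
From A_Bᵀ y = c: 6·y_solder + 1·y_components = 41; 2·y_solder + 2·y_components = 22.
This yields shadow prices y_solder = 6, y_components = 5.
Reduced cost of modules: c₃ − yᵀa₃ = 33 − (6·4 + 5·2) = 33 − 34 = -1.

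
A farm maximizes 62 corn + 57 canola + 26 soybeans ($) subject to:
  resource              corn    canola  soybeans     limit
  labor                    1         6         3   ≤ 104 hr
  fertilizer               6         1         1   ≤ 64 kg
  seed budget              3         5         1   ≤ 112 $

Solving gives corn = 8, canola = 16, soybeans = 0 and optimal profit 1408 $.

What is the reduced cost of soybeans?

At the optimum: labor uses 104 of 104 (binding); fertilizer uses 64 of 64 (binding); seed budget uses 104 of 112 (slack = 8).
Slack constraints have shadow price 0 (complementary slackness).
Dual feasibility on the basic columns requires 1·y_labor + 6·y_fertilizer = 62, 6·y_labor + 1·y_fertilizer = 57.
Solving: y_labor = 8, y_fertilizer = 9.
Reduced cost of soybeans: c₃ − yᵀa₃ = 26 − (8·3 + 9·1) = 26 − 33 = -7.

-7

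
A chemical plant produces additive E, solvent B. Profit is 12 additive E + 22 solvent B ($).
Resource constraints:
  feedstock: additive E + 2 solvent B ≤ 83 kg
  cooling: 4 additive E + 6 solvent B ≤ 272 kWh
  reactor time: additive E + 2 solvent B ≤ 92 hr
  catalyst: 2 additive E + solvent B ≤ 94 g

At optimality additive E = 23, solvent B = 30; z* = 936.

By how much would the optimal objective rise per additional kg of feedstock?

Binding: feedstock and cooling. Non-binding: reactor time (9 unused), catalyst (18 unused).
By complementary slackness, y = 0 for the non-binding constraints.
The binding rows give the dual system: 1·y_feedstock + 4·y_cooling = 12 and 2·y_feedstock + 6·y_cooling = 22.
This yields shadow prices y_feedstock = 8, y_cooling = 1.
Shadow price of feedstock = 8.

8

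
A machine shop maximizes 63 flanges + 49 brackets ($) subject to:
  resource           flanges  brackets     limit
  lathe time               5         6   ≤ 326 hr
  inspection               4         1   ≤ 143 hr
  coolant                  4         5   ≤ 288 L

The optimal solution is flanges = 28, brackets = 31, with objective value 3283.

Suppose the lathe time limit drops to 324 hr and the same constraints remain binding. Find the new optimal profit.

Binding: lathe time and inspection. Non-binding: coolant (21 unused).
By complementary slackness, y = 0 for the non-binding constraint.
Dual feasibility on the basic columns requires 5·y_lathe time + 4·y_inspection = 63, 6·y_lathe time + 1·y_inspection = 49.
This yields shadow prices y_lathe time = 7, y_inspection = 7.
Δz = y_lathe time·Δb = 7 × (-2) = -14, so new z* = 3283 − 14 = 3269.

3269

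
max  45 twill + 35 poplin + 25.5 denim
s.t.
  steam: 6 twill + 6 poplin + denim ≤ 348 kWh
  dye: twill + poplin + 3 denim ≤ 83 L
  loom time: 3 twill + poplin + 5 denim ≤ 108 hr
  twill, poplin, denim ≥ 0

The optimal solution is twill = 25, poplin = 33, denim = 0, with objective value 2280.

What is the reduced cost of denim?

-4.5

Check each constraint at x*: steam 348/348 (tight); dye 58/83 (slack 25); loom time 108/108 (tight).
By complementary slackness, y = 0 for the non-binding constraint.
The binding rows give the dual system: 6·y_steam + 3·y_loom time = 45 and 6·y_steam + 1·y_loom time = 35.
→ y_steam = 5 and y_loom time = 5.
Reduced cost of denim: c₃ − yᵀa₃ = 25.5 − (5·1 + 5·5) = 25.5 − 30 = -4.5.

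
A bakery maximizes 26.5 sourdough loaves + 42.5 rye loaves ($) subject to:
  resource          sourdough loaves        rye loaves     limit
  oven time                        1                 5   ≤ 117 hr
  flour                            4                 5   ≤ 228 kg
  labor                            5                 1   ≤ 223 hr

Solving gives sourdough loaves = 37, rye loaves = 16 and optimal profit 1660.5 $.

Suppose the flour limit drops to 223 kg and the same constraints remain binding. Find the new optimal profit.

Check each constraint at x*: oven time 117/117 (tight); flour 228/228 (tight); labor 201/223 (slack 22).
Since labor is not tight, its dual is 0.
The binding rows give the dual system: 1·y_oven time + 4·y_flour = 26.5 and 5·y_oven time + 5·y_flour = 42.5.
→ y_oven time = 2.5 and y_flour = 6.
Δz = y_flour·Δb = 6 × (-5) = -30, so new z* = 1660.5 − 30 = 1630.5.

1630.5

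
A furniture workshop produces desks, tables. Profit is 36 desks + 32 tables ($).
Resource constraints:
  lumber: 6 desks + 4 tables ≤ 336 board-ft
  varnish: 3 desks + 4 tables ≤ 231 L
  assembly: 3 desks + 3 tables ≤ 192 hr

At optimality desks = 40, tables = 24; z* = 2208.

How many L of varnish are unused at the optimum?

15

varnish used = 3·40 + 4·24 = 216; slack = 231 − 216 = 15.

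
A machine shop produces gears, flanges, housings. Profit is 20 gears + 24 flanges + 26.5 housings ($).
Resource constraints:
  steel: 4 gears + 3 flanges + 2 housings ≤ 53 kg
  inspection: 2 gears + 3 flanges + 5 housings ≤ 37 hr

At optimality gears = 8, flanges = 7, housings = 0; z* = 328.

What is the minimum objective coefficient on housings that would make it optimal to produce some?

34

Both steel and inspection are binding at x*.
Dual feasibility on the basic columns requires 4·y_steel + 2·y_inspection = 20, 3·y_steel + 3·y_inspection = 24.
→ y_steel = 2 and y_inspection = 6.
housings enters the basis when its profit ≥ yᵀa₃ = 2·2 + 6·5 = 34.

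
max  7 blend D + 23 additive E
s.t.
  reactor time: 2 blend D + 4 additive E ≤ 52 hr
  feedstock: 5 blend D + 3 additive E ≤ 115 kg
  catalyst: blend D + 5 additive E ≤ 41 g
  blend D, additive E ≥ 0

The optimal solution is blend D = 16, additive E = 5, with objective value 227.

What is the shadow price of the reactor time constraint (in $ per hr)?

2

Binding: reactor time and catalyst. Non-binding: feedstock (20 unused).
By complementary slackness, y = 0 for the non-binding constraint.
Dual feasibility on the basic columns requires 2·y_reactor time + 1·y_catalyst = 7, 4·y_reactor time + 5·y_catalyst = 23.
Solving: y_reactor time = 2, y_catalyst = 3.
Shadow price of reactor time = 2.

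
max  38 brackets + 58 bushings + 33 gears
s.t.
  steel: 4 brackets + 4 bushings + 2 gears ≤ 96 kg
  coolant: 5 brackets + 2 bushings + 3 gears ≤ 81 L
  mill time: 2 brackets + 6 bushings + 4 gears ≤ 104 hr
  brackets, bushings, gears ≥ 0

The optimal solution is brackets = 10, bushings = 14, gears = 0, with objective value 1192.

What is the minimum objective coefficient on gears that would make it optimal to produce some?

Check each constraint at x*: steel 96/96 (tight); coolant 78/81 (slack 3); mill time 104/104 (tight).
Since coolant is not tight, its dual is 0.
The binding rows give the dual system: 4·y_steel + 2·y_mill time = 38 and 4·y_steel + 6·y_mill time = 58.
→ y_steel = 7 and y_mill time = 5.
gears enters the basis when its profit ≥ yᵀa₃ = 7·2 + 5·4 = 34.

34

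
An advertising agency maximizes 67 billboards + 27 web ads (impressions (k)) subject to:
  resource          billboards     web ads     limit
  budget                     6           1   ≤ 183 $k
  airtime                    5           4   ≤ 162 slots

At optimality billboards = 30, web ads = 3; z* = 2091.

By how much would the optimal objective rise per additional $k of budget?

7

Check each constraint at x*: budget 183/183 (tight); airtime 162/162 (tight).
Dual feasibility on the basic columns requires 6·y_budget + 5·y_airtime = 67, 1·y_budget + 4·y_airtime = 27.
This yields shadow prices y_budget = 7, y_airtime = 5.
Shadow price of budget = 7.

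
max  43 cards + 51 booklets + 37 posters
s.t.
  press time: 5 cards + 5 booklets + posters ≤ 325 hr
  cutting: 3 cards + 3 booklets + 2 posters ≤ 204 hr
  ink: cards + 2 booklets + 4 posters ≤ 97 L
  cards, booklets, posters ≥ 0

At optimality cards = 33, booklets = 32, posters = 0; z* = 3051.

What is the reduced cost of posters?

Binding: press time and ink. Non-binding: cutting (9 unused).
By complementary slackness, y = 0 for the non-binding constraint.
Dual feasibility on the basic columns requires 5·y_press time + 1·y_ink = 43, 5·y_press time + 2·y_ink = 51.
Solving: y_press time = 7, y_ink = 8.
Reduced cost of posters: c₃ − yᵀa₃ = 37 − (7·1 + 8·4) = 37 − 39 = -2.

-2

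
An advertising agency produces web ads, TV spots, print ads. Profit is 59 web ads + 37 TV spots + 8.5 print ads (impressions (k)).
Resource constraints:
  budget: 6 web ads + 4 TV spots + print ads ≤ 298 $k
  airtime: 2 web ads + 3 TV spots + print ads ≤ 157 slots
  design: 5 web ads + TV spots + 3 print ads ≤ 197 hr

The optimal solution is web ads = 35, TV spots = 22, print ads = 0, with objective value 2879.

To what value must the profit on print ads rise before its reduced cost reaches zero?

At the optimum: budget uses 298 of 298 (binding); airtime uses 136 of 157 (slack = 21); design uses 197 of 197 (binding).
By complementary slackness, y = 0 for the non-binding constraint.
Dual feasibility on the basic columns requires 6·y_budget + 5·y_design = 59, 4·y_budget + 1·y_design = 37.
→ y_budget = 9 and y_design = 1.
print ads enters the basis when its profit ≥ yᵀa₃ = 9·1 + 1·3 = 12.

12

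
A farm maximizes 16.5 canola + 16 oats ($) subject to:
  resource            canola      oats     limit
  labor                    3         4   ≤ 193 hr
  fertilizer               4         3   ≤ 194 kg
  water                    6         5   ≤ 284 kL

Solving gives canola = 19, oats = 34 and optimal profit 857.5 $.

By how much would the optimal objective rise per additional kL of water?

Binding: labor and water. Non-binding: fertilizer (16 unused).
Slack constraints have shadow price 0 (complementary slackness).
Dual feasibility on the basic columns requires 3·y_labor + 6·y_water = 16.5, 4·y_labor + 5·y_water = 16.
This yields shadow prices y_labor = 1.5, y_water = 2.
Shadow price of water = 2.

2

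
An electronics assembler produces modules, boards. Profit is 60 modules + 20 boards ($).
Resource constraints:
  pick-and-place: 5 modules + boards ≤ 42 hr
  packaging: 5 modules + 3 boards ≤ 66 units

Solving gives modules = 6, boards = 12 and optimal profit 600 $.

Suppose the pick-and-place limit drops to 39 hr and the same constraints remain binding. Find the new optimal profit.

576

Check each constraint at x*: pick-and-place 42/42 (tight); packaging 66/66 (tight).
From A_Bᵀ y = c: 5·y_pick-and-place + 5·y_packaging = 60; 1·y_pick-and-place + 3·y_packaging = 20.
→ y_pick-and-place = 8 and y_packaging = 4.
Δz = y_pick-and-place·Δb = 8 × (-3) = -24, so new z* = 600 − 24 = 576.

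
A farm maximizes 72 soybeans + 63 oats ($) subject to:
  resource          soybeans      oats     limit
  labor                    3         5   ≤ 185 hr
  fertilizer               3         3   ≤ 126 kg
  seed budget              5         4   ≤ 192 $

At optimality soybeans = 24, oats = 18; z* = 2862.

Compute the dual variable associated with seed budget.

At the optimum: labor uses 162 of 185 (slack = 23); fertilizer uses 126 of 126 (binding); seed budget uses 192 of 192 (binding).
By complementary slackness, y = 0 for the non-binding constraint.
Dual feasibility on the basic columns requires 3·y_fertilizer + 5·y_seed budget = 72, 3·y_fertilizer + 4·y_seed budget = 63.
→ y_fertilizer = 9 and y_seed budget = 9.
Shadow price of seed budget = 9.

9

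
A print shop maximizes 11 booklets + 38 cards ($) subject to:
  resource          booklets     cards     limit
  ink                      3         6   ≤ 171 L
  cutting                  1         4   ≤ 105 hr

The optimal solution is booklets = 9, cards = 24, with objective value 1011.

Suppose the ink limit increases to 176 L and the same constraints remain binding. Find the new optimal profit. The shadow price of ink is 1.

1016

Δb = 5, so new z* = 1011 + (1)·(5) = 1011 + 5 = 1016.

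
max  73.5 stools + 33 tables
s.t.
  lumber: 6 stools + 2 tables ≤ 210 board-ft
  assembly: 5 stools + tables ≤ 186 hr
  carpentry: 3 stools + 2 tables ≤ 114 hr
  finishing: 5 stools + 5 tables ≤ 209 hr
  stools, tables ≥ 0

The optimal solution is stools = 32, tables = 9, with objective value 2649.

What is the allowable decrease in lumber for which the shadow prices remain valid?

Binding constraints: lumber, carpentry. The basis is B = [[6,2],[3,2]] with det 6.
Per unit decrease in lumber, x* moves by d = (-0.3333, 0.5).
The basis stays optimal until finishing becomes binding; allowable decrease = 4.8 board-ft.

4.8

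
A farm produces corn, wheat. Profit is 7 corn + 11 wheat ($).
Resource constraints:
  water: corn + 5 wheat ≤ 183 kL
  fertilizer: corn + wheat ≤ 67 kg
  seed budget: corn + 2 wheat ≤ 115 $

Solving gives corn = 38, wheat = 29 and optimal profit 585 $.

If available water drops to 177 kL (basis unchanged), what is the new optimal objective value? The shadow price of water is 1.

Δb = -6, so new z* = 585 + (1)·(-6) = 585 − 6 = 579.

579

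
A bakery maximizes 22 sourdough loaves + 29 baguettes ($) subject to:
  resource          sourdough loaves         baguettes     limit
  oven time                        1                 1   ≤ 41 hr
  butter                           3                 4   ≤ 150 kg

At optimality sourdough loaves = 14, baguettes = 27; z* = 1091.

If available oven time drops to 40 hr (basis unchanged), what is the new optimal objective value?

1090

Check each constraint at x*: oven time 41/41 (tight); butter 150/150 (tight).
From A_Bᵀ y = c: 1·y_oven time + 3·y_butter = 22; 1·y_oven time + 4·y_butter = 29.
→ y_oven time = 1 and y_butter = 7.
Δz = y_oven time·Δb = 1 × (-1) = -1, so new z* = 1091 − 1 = 1090.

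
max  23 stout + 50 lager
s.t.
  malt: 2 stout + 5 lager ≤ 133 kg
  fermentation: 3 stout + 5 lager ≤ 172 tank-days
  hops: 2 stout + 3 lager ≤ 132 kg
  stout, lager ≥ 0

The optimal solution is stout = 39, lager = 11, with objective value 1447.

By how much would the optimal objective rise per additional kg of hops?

0

Check each constraint at x*: malt 133/133 (tight); fermentation 172/172 (tight); hops 111/132 (slack 21).
By complementary slackness, y = 0 for the non-binding constraint.
From A_Bᵀ y = c: 2·y_malt + 3·y_fermentation = 23; 5·y_malt + 5·y_fermentation = 50.
This yields shadow prices y_malt = 7, y_fermentation = 3.
Shadow price of hops = 0.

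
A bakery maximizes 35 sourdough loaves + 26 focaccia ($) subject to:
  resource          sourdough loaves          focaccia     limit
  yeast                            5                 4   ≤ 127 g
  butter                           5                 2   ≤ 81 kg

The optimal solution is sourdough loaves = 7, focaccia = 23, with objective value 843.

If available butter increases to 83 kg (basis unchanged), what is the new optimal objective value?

845

Both yeast and butter are binding at x*.
From A_Bᵀ y = c: 5·y_yeast + 5·y_butter = 35; 4·y_yeast + 2·y_butter = 26.
Solving: y_yeast = 6, y_butter = 1.
Δz = y_butter·Δb = 1 × (2) = 2, so new z* = 843 + 2 = 845.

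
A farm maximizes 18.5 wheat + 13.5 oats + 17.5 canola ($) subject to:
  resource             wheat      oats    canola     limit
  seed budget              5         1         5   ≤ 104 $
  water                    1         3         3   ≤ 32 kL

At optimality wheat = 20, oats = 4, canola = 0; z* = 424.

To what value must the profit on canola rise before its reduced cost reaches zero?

Check each constraint at x*: seed budget 104/104 (tight); water 32/32 (tight).
From A_Bᵀ y = c: 5·y_seed budget + 1·y_water = 18.5; 1·y_seed budget + 3·y_water = 13.5.
Solving: y_seed budget = 3, y_water = 3.5.
canola enters the basis when its profit ≥ yᵀa₃ = 3·5 + 3.5·3 = 25.5.

25.5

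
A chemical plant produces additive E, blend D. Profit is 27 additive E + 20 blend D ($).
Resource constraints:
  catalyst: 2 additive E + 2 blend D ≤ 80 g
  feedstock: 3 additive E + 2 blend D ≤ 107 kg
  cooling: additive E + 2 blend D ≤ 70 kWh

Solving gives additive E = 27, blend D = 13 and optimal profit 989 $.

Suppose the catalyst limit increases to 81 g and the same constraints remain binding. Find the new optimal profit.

Check each constraint at x*: catalyst 80/80 (tight); feedstock 107/107 (tight); cooling 53/70 (slack 17).
Slack constraints have shadow price 0 (complementary slackness).
Dual feasibility on the basic columns requires 2·y_catalyst + 3·y_feedstock = 27, 2·y_catalyst + 2·y_feedstock = 20.
Solving: y_catalyst = 3, y_feedstock = 7.
Δz = y_catalyst·Δb = 3 × (1) = 3, so new z* = 989 + 3 = 992.

992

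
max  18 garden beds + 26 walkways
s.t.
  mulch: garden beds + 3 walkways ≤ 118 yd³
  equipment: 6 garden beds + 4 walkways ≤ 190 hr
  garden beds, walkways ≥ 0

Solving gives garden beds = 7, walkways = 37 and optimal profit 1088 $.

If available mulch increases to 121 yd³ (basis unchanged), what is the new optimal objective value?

At the optimum: mulch uses 118 of 118 (binding); equipment uses 190 of 190 (binding).
Dual feasibility on the basic columns requires 1·y_mulch + 6·y_equipment = 18, 3·y_mulch + 4·y_equipment = 26.
This yields shadow prices y_mulch = 6, y_equipment = 2.
Δz = y_mulch·Δb = 6 × (3) = 18, so new z* = 1088 + 18 = 1106.

1106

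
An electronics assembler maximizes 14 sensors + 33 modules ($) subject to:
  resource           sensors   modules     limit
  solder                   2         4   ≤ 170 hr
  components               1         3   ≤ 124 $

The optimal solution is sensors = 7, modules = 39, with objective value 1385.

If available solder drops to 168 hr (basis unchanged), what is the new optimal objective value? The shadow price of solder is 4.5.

1376

Δb = -2, so new z* = 1385 + (4.5)·(-2) = 1385 − 9 = 1376.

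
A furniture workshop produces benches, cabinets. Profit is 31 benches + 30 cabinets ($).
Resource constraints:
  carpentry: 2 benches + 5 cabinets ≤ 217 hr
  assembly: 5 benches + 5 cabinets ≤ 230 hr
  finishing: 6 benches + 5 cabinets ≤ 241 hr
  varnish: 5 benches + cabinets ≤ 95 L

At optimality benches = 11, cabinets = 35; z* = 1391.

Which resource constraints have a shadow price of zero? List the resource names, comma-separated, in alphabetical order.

carpentry, varnish

carpentry: 197/217 (slack 20)
assembly: 230/230 (binding)
finishing: 241/241 (binding)
varnish: 90/95 (slack 5)
By complementary slackness, a constraint with positive slack has shadow price 0 → carpentry, varnish.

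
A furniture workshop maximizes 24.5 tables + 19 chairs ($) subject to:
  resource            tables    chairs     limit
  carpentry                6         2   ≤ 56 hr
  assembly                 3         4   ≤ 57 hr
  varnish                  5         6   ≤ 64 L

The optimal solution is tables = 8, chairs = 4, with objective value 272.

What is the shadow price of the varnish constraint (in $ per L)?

2.5

Check each constraint at x*: carpentry 56/56 (tight); assembly 40/57 (slack 17); varnish 64/64 (tight).
Slack constraints have shadow price 0 (complementary slackness).
Dual feasibility on the basic columns requires 6·y_carpentry + 5·y_varnish = 24.5, 2·y_carpentry + 6·y_varnish = 19.
This yields shadow prices y_carpentry = 2, y_varnish = 2.5.
Shadow price of varnish = 2.5.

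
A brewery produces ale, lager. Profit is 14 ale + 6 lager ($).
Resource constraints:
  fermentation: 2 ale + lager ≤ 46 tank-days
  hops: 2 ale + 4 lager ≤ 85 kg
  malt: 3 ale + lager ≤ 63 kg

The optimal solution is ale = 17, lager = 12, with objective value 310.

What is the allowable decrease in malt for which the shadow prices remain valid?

0.5

Binding constraints: fermentation, malt. The basis is B = [[2,1],[3,1]] with det -1.
Per unit decrease in malt, x* moves by d = (-1, 2).
The basis stays optimal until hops becomes binding; allowable decrease = 0.5 kg.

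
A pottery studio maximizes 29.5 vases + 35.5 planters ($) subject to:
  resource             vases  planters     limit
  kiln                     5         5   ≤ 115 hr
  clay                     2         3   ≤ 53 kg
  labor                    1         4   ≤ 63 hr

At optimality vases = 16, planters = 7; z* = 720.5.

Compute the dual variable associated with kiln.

At the optimum: kiln uses 115 of 115 (binding); clay uses 53 of 53 (binding); labor uses 44 of 63 (slack = 19).
By complementary slackness, y = 0 for the non-binding constraint.
Dual feasibility on the basic columns requires 5·y_kiln + 2·y_clay = 29.5, 5·y_kiln + 3·y_clay = 35.5.
This yields shadow prices y_kiln = 3.5, y_clay = 6.
Shadow price of kiln = 3.5.

3.5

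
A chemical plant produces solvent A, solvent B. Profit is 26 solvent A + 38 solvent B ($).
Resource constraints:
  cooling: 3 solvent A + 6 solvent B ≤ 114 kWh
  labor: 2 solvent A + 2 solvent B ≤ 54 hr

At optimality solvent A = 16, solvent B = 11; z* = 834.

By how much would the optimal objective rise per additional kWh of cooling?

4

At the optimum: cooling uses 114 of 114 (binding); labor uses 54 of 54 (binding).
From A_Bᵀ y = c: 3·y_cooling + 2·y_labor = 26; 6·y_cooling + 2·y_labor = 38.
Solving: y_cooling = 4, y_labor = 7.
Shadow price of cooling = 4.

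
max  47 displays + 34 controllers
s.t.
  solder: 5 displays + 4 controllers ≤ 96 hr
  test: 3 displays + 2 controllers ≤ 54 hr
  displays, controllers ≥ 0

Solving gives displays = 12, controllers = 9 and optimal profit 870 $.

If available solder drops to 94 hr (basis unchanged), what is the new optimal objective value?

At the optimum: solder uses 96 of 96 (binding); test uses 54 of 54 (binding).
Dual feasibility on the basic columns requires 5·y_solder + 3·y_test = 47, 4·y_solder + 2·y_test = 34.
→ y_solder = 4 and y_test = 9.
Δz = y_solder·Δb = 4 × (-2) = -8, so new z* = 870 − 8 = 862.

862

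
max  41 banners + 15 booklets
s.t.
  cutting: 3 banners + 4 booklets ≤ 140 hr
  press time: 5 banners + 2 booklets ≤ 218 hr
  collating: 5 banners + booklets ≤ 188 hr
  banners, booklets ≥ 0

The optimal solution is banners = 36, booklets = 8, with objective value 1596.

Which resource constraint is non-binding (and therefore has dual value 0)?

cutting: 140/140 (binding)
press time: 196/218 (slack 22)
collating: 188/188 (binding)
By complementary slackness, a constraint with positive slack has shadow price 0 → press time.

press time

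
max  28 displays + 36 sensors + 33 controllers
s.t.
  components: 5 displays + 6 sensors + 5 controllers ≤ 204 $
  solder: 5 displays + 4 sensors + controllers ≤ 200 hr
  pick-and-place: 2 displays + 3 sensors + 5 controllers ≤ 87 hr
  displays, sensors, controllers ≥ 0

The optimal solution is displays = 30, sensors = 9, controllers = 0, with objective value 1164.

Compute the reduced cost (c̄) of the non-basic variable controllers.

-7

Check each constraint at x*: components 204/204 (tight); solder 186/200 (slack 14); pick-and-place 87/87 (tight).
Since solder is not tight, its dual is 0.
The binding rows give the dual system: 5·y_components + 2·y_pick-and-place = 28 and 6·y_components + 3·y_pick-and-place = 36.
This yields shadow prices y_components = 4, y_pick-and-place = 4.
Reduced cost of controllers: c₃ − yᵀa₃ = 33 − (4·5 + 4·5) = 33 − 40 = -7.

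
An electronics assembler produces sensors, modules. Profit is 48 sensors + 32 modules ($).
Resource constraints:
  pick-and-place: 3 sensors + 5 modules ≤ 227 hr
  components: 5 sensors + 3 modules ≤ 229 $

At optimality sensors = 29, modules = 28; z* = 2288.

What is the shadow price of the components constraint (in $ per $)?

9

At the optimum: pick-and-place uses 227 of 227 (binding); components uses 229 of 229 (binding).
Dual feasibility on the basic columns requires 3·y_pick-and-place + 5·y_components = 48, 5·y_pick-and-place + 3·y_components = 32.
Solving: y_pick-and-place = 1, y_components = 9.
Shadow price of components = 9.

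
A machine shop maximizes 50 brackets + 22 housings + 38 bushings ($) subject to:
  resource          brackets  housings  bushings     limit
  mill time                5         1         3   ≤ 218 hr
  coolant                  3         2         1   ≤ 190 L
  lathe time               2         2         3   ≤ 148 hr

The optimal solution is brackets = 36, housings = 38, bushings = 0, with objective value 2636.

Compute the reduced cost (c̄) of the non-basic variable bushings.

-5.5

At the optimum: mill time uses 218 of 218 (binding); coolant uses 184 of 190 (slack = 6); lathe time uses 148 of 148 (binding).
Since coolant is not tight, its dual is 0.
From A_Bᵀ y = c: 5·y_mill time + 2·y_lathe time = 50; 1·y_mill time + 2·y_lathe time = 22.
Solving: y_mill time = 7, y_lathe time = 7.5.
Reduced cost of bushings: c₃ − yᵀa₃ = 38 − (7·3 + 7.5·3) = 38 − 43.5 = -5.5.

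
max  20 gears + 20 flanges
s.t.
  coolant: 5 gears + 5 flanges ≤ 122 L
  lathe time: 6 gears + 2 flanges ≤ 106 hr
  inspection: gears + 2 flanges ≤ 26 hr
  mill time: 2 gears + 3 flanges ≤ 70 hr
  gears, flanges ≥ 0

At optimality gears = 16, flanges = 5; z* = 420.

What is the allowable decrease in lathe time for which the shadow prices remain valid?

80

Binding constraints: lathe time, inspection. The basis is B = [[6,2],[1,2]] with det 10.
Per unit decrease in lathe time, x* moves by d = (-0.2, 0.1).
The basis stays optimal until gears reaches 0; allowable decrease = 80 hr.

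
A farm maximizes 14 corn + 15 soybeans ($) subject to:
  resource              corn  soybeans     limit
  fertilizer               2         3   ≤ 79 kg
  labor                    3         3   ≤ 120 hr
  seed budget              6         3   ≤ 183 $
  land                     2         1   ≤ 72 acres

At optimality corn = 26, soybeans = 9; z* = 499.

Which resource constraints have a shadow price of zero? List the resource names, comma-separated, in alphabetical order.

fertilizer: 79/79 (binding)
labor: 105/120 (slack 15)
seed budget: 183/183 (binding)
land: 61/72 (slack 11)
By complementary slackness, a constraint with positive slack has shadow price 0 → labor, land.

labor, land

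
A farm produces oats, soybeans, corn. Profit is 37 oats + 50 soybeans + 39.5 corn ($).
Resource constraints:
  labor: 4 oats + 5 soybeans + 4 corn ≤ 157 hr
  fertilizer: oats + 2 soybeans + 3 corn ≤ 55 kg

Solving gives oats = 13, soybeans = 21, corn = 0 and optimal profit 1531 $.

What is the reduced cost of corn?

-7.5

Both labor and fertilizer are binding at x*.
Dual feasibility on the basic columns requires 4·y_labor + 1·y_fertilizer = 37, 5·y_labor + 2·y_fertilizer = 50.
This yields shadow prices y_labor = 8, y_fertilizer = 5.
Reduced cost of corn: c₃ − yᵀa₃ = 39.5 − (8·4 + 5·3) = 39.5 − 47 = -7.5.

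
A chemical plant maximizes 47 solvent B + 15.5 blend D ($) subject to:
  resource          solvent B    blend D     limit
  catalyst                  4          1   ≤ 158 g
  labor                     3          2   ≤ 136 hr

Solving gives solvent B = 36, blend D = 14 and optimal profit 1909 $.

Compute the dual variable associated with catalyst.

9.5

Check each constraint at x*: catalyst 158/158 (tight); labor 136/136 (tight).
The binding rows give the dual system: 4·y_catalyst + 3·y_labor = 47 and 1·y_catalyst + 2·y_labor = 15.5.
Solving: y_catalyst = 9.5, y_labor = 3.
Shadow price of catalyst = 9.5.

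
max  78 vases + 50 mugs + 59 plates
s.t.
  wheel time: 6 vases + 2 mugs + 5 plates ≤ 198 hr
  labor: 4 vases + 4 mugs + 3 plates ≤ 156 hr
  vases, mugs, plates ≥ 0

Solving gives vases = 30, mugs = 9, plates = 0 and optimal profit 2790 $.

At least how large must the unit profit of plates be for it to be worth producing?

62

Both wheel time and labor are binding at x*.
The binding rows give the dual system: 6·y_wheel time + 4·y_labor = 78 and 2·y_wheel time + 4·y_labor = 50.
This yields shadow prices y_wheel time = 7, y_labor = 9.
plates enters the basis when its profit ≥ yᵀa₃ = 7·5 + 9·3 = 62.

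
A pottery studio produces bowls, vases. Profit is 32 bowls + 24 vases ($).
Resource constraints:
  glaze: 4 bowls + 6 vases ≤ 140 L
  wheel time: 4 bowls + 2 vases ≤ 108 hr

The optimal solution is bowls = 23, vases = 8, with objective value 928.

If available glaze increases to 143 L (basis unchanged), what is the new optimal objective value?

Check each constraint at x*: glaze 140/140 (tight); wheel time 108/108 (tight).
The binding rows give the dual system: 4·y_glaze + 4·y_wheel time = 32 and 6·y_glaze + 2·y_wheel time = 24.
Solving: y_glaze = 2, y_wheel time = 6.
Δz = y_glaze·Δb = 2 × (3) = 6, so new z* = 928 + 6 = 934.

934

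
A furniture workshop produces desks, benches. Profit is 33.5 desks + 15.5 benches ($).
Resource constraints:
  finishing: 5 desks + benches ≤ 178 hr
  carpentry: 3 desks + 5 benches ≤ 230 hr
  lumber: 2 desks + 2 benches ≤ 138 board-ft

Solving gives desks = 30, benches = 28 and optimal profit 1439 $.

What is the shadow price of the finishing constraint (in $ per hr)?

5.5

At the optimum: finishing uses 178 of 178 (binding); carpentry uses 230 of 230 (binding); lumber uses 116 of 138 (slack = 22).
By complementary slackness, y = 0 for the non-binding constraint.
Dual feasibility on the basic columns requires 5·y_finishing + 3·y_carpentry = 33.5, 1·y_finishing + 5·y_carpentry = 15.5.
→ y_finishing = 5.5 and y_carpentry = 2.
Shadow price of finishing = 5.5.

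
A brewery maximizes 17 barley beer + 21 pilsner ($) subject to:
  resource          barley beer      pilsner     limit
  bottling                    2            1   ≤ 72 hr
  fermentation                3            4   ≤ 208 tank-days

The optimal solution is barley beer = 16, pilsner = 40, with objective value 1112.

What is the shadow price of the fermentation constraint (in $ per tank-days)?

Both bottling and fermentation are binding at x*.
Dual feasibility on the basic columns requires 2·y_bottling + 3·y_fermentation = 17, 1·y_bottling + 4·y_fermentation = 21.
This yields shadow prices y_bottling = 1, y_fermentation = 5.
Shadow price of fermentation = 5.

5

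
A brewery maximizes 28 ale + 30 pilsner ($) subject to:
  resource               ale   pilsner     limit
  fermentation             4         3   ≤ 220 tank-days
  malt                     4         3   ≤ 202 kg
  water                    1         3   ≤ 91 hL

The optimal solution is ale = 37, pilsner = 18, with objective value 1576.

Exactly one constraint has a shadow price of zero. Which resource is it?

fermentation: 202/220 (slack 18)
malt: 202/202 (binding)
water: 91/91 (binding)
By complementary slackness, a constraint with positive slack has shadow price 0 → fermentation.

fermentation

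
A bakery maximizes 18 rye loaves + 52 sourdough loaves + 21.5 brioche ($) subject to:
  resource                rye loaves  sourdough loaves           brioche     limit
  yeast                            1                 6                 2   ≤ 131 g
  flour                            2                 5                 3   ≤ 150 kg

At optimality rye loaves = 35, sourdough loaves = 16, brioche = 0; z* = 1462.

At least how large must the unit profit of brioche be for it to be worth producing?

Check each constraint at x*: yeast 131/131 (tight); flour 150/150 (tight).
Dual feasibility on the basic columns requires 1·y_yeast + 2·y_flour = 18, 6·y_yeast + 5·y_flour = 52.
Solving: y_yeast = 2, y_flour = 8.
brioche enters the basis when its profit ≥ yᵀa₃ = 2·2 + 8·3 = 28.

28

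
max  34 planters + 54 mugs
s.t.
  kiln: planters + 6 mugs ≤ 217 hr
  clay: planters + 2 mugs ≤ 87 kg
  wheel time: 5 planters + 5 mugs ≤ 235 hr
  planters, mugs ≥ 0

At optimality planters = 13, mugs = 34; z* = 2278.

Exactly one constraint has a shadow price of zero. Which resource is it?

kiln: 217/217 (binding)
clay: 81/87 (slack 6)
wheel time: 235/235 (binding)
By complementary slackness, a constraint with positive slack has shadow price 0 → clay.

clay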